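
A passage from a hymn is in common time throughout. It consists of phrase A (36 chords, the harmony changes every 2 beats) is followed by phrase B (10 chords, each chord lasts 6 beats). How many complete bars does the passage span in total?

A: 36 × 2 = 72 beats = 18 bars.
B: 10 × 6 = 60 beats = 15 bars.
Total: 18 + 15 = 33 bars.

33 bars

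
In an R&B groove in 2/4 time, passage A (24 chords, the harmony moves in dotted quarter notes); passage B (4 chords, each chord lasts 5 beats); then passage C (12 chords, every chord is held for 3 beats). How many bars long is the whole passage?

A: 24 × 1.5 = 36 beats = 18 bars.
B: 4 × 5 = 20 beats = 10 bars.
C: 12 × 3 = 36 beats = 18 bars.
Total: 18 + 10 + 18 = 46 bars.

46 bars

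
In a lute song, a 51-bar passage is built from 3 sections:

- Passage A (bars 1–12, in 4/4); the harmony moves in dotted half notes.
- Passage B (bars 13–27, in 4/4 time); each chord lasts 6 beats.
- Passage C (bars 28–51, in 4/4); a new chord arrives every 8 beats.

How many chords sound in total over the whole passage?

38 chords

A has 48 beats and chords last 3 each, so 16 chords.
B has 60 beats and chords last 6 each, so 10 chords.
C has 96 beats and chords last 8 each, so 12 chords.
Total: 16 + 10 + 12 = 38.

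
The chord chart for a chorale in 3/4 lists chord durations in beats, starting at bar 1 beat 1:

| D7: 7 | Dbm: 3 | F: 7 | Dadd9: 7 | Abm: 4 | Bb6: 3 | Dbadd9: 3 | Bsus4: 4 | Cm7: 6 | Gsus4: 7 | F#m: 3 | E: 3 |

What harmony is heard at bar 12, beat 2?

Beat 2 of bar 12 is beat (12−1)×3 + 2 = 35 overall.
Running totals: D7 ends at 7, Dbm ends at 10, F ends at 17, Dadd9 ends at 24, Abm ends at 28, Bb6 ends at 31, Dbadd9 ends at 34, Bsus4 ends at 38.
Beat 35 falls within Bsus4.

Bsus4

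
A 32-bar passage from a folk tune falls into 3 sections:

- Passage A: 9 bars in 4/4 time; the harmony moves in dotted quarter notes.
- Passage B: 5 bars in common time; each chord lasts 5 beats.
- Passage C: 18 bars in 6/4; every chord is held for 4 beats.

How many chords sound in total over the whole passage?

55 chords

A: 9·4 = 36 beats, 36/1.5 = 24 chords.
B: 5·4 = 20 beats, 20/5 = 4 chords.
C: 18·6 = 108 beats, 108/4 = 27 chords.
Total: 24 + 4 + 27 = 55.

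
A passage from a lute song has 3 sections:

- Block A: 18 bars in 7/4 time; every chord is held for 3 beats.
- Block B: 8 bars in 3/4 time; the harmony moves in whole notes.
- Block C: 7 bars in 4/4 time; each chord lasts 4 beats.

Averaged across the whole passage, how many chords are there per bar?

5/3 chords per bar

A: 18 × 7 = 126 beats ÷ 3 = 42 chords.
B: 8 × 3 = 24 beats ÷ 4 = 6 chords.
C: 7 × 4 = 28 beats ÷ 4 = 7 chords.
Overall: 55 chords over 33 bars → 55/33 = 5/3 chords per bar.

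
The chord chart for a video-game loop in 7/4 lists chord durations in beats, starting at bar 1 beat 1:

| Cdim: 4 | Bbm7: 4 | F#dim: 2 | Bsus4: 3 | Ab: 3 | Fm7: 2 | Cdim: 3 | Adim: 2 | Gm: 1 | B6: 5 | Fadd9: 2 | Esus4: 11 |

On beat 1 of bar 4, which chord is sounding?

Beat 1 of bar 4 is beat (4−1)×7 + 1 = 22 overall.
Running totals: Cdim ends at 4, Bbm7 ends at 8, F#dim ends at 10, Bsus4 ends at 13, Ab ends at 16, Fm7 ends at 18, Cdim ends at 21, Adim ends at 23.
Beat 22 falls within Adim.

Adim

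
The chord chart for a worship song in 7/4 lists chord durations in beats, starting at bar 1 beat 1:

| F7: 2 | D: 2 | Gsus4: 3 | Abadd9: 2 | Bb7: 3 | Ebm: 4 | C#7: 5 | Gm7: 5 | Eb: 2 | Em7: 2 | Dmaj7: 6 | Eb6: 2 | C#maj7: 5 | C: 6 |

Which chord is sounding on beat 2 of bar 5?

Em7

Beat 2 of bar 5 is beat (5−1)×7 + 2 = 30 overall.
Running totals: F7 ends at 2, D ends at 4, Gsus4 ends at 7, Abadd9 ends at 9, Bb7 ends at 12, Ebm ends at 16, C#7 ends at 21, Gm7 ends at 26, Eb ends at 28, Em7 ends at 30.
Beat 30 falls within Em7.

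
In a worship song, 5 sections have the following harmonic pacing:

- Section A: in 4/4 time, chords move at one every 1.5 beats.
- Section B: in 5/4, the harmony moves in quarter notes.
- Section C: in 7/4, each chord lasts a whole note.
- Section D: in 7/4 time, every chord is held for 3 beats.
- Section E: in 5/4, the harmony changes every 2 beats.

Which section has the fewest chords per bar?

A: 4/1.5 = 8/3 chords/bar.
B: 5/1 = 5 chords/bar.
C: 7/4 = 1.75 chords/bar.
D: 7/3 = 7/3 chords/bar.
E: 5/2 = 2.5 chords/bar.
Slowest is C at 1.75 chords/bar.

Section C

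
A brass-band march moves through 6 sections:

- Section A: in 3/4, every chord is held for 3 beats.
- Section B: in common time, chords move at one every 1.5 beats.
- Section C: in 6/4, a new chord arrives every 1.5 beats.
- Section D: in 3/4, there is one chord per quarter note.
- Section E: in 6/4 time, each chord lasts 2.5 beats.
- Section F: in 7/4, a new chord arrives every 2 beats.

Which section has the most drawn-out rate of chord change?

A: 3/3 = 1 chord/bar.
B: 4/1.5 = 8/3 chords/bar.
C: 6/1.5 = 4 chords/bar.
D: 3/1 = 3 chords/bar.
E: 6/2.5 = 2.4 chords/bar.
F: 7/2 = 3.5 chords/bar.
Slowest is A at 1 chords/bar.

Section A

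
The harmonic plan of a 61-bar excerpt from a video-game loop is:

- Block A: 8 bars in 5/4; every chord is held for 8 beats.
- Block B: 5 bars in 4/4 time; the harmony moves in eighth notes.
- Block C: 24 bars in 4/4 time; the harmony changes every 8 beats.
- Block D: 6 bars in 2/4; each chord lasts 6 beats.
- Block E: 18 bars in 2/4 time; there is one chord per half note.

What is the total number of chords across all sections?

77 chords

A: 8·5 = 40 beats, 40/8 = 5 chords.
B: 5·4 = 20 beats, 20/0.5 = 40 chords.
C: 24·4 = 96 beats, 96/8 = 12 chords.
D: 6·2 = 12 beats, 12/6 = 2 chords.
E: 18·2 = 36 beats, 36/2 = 18 chords.
Total: 5 + 40 + 12 + 2 + 18 = 77.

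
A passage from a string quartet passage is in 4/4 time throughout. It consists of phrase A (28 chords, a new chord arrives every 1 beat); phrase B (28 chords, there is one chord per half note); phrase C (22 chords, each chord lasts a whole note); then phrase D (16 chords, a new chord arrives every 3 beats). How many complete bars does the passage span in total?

A: 28 × 1 = 28 beats = 7 bars.
B: 28 × 2 = 56 beats = 14 bars.
C: 22 × 4 = 88 beats = 22 bars.
D: 16 × 3 = 48 beats = 12 bars.
Total: 7 + 14 + 22 + 12 = 55 bars.

55 bars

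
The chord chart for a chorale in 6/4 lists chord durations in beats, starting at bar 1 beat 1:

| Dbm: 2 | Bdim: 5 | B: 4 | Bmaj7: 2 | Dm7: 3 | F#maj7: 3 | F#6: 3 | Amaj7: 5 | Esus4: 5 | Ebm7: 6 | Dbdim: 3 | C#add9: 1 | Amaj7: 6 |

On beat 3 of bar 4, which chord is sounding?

Beat 3 of bar 4 is beat (4−1)×6 + 3 = 21 overall.
Running totals: Dbm ends at 2, Bdim ends at 7, B ends at 11, Bmaj7 ends at 13, Dm7 ends at 16, F#maj7 ends at 19, F#6 ends at 22.
Beat 21 falls within F#6.

F#6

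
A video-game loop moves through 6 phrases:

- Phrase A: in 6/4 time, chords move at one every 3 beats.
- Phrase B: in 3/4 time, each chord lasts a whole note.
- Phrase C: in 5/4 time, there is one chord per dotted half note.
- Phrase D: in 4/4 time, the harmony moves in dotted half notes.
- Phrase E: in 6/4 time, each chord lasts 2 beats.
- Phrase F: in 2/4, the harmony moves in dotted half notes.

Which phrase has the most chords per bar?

A: 6/3 = 2 chords/bar.
B: 3/4 = 0.75 chords/bar.
C: 5/3 = 5/3 chords/bar.
D: 4/3 = 4/3 chords/bar.
E: 6/2 = 3 chords/bar.
F: 2/3 = 2/3 chords/bar.
Fastest is E at 3 chords/bar.

Phrase E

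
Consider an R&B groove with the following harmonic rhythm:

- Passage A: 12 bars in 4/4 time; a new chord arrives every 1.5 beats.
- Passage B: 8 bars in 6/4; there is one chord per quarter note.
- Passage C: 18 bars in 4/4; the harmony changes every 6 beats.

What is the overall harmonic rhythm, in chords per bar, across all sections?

46/19 chords per bar

A: 12 bars of 4 beats is 48 beats; at 1.5 beats each that's 32 chords.
B: 8 bars of 6 beats is 48 beats; at 1 beat each that's 48 chords.
C: 18 bars of 4 beats is 72 beats; at 6 beats each that's 12 chords.
Overall: 92 chords over 38 bars → 92/38 = 46/19 chords per bar.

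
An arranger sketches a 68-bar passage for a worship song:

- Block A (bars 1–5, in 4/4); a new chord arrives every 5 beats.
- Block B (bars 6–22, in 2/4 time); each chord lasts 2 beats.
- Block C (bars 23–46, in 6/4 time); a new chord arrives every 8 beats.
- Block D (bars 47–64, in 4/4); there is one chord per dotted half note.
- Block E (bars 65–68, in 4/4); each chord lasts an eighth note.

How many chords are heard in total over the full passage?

A has 20 beats and chords last 5 each, so 4 chords.
B has 34 beats and chords last 2 each, so 17 chords.
C has 144 beats and chords last 8 each, so 18 chords.
D has 72 beats and chords last 3 each, so 24 chords.
E has 16 beats and chords last 0.5 each, so 32 chords.
Total: 4 + 17 + 18 + 24 + 32 = 95.

95 chords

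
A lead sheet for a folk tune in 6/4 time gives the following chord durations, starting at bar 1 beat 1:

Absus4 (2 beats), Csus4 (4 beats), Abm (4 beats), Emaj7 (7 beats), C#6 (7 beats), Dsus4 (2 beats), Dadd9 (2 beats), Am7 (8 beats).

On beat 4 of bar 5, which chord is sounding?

Dadd9

Beat 4 of bar 5 is beat (5−1)×6 + 4 = 28 overall.
Running totals: Absus4 ends at 2, Csus4 ends at 6, Abm ends at 10, Emaj7 ends at 17, C#6 ends at 24, Dsus4 ends at 26, Dadd9 ends at 28.
Beat 28 falls within Dadd9.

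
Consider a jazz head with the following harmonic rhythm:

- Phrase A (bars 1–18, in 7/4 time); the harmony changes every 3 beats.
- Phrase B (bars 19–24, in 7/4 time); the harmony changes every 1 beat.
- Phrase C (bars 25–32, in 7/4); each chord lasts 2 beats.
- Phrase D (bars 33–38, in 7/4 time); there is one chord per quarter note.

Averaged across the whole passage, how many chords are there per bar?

A: 18 × 7 = 126 beats ÷ 3 = 42 chords.
B: 6 × 7 = 42 beats ÷ 1 = 42 chords.
C: 8 × 7 = 56 beats ÷ 2 = 28 chords.
D: 6 × 7 = 42 beats ÷ 1 = 42 chords.
Overall: 154 chords over 38 bars → 154/38 = 77/19 chords per bar.

77/19 chords per bar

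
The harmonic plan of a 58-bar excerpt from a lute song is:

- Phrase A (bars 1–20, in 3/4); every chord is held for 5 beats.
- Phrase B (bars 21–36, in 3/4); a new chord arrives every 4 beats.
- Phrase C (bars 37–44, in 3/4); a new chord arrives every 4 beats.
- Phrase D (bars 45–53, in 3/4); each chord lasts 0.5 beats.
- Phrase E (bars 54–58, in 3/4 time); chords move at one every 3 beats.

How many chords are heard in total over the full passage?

89 chords

A: 20·3 = 60 beats, 60/5 = 12 chords.
B: 16·3 = 48 beats, 48/4 = 12 chords.
C: 8·3 = 24 beats, 24/4 = 6 chords.
D: 9·3 = 27 beats, 27/0.5 = 54 chords.
E: 5·3 = 15 beats, 15/3 = 5 chords.
Total: 12 + 12 + 6 + 54 + 5 = 89.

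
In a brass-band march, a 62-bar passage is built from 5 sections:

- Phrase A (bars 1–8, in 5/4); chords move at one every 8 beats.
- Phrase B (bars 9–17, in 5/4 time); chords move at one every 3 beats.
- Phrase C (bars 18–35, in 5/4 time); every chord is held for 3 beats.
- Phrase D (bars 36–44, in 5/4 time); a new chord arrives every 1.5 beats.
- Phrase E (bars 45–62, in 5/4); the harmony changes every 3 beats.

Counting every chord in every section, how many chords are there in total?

110 chords

A: 8 bars × 5 beats = 40 beats; 8 beats/chord → 5 chords.
B: 9 bars × 5 beats = 45 beats; 3 beats/chord → 15 chords.
C: 18 bars × 5 beats = 90 beats; 3 beats/chord → 30 chords.
D: 9 bars × 5 beats = 45 beats; 1.5 beats/chord → 30 chords.
E: 18 bars × 5 beats = 90 beats; 3 beats/chord → 30 chords.
Total: 5 + 15 + 30 + 30 + 30 = 110.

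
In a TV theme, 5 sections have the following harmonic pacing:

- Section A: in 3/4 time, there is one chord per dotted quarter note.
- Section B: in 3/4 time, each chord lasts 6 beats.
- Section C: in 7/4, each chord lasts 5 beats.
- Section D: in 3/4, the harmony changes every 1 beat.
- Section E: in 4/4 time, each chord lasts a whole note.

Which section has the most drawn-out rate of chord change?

A: 3/1.5 = 2 chords/bar.
B: 3/6 = 0.5 chords/bar.
C: 7/5 = 1.4 chords/bar.
D: 3/1 = 3 chords/bar.
E: 4/4 = 1 chord/bar.
Slowest is B at 0.5 chords/bar.

Section B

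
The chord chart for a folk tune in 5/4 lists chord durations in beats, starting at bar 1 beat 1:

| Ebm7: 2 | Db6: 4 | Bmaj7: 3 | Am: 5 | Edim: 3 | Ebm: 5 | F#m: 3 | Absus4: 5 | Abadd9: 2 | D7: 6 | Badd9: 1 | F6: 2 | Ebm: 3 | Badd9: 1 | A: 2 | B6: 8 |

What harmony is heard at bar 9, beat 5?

Beat 5 of bar 9 is beat (9−1)×5 + 5 = 45 overall.
Running totals: Ebm7 ends at 2, Db6 ends at 6, Bmaj7 ends at 9, Am ends at 14, Edim ends at 17, Ebm ends at 22, F#m ends at 25, Absus4 ends at 30, Abadd9 ends at 32, D7 ends at 38, Badd9 ends at 39, F6 ends at 41, Ebm ends at 44, Badd9 ends at 45.
Beat 45 falls within Badd9.

Badd9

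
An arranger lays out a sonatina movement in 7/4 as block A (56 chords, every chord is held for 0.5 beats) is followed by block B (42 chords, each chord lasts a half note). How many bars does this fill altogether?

A: 56 × 0.5 = 28 beats = 4 bars.
B: 42 × 2 = 84 beats = 12 bars.
Total: 4 + 12 = 16 bars.

16 bars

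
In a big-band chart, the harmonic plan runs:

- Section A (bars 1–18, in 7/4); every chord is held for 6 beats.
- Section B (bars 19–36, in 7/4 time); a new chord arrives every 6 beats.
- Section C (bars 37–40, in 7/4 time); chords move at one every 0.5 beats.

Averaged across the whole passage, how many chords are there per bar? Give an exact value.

A: 18 × 7 = 126 beats ÷ 6 = 21 chords.
B: 18 × 7 = 126 beats ÷ 6 = 21 chords.
C: 4 × 7 = 28 beats ÷ 0.5 = 56 chords.
Overall: 98 chords over 40 bars → 98/40 = 2.45 chords per bar.

2.45 chords per bar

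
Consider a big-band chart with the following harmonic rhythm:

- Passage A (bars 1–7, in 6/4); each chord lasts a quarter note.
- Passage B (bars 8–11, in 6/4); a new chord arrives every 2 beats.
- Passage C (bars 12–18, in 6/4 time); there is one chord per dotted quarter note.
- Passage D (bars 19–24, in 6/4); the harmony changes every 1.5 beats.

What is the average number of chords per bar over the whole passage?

A: 7 × 6 = 42 beats ÷ 1 = 42 chords.
B: 4 × 6 = 24 beats ÷ 2 = 12 chords.
C: 7 × 6 = 42 beats ÷ 1.5 = 28 chords.
D: 6 × 6 = 36 beats ÷ 1.5 = 24 chords.
Overall: 106 chords over 24 bars → 106/24 = 53/12 chords per bar.

53/12 chords per bar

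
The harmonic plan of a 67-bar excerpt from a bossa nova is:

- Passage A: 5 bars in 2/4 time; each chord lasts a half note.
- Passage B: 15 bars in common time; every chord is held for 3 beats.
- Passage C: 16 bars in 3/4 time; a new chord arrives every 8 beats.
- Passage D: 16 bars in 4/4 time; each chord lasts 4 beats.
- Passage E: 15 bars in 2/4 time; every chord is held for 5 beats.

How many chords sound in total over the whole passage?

53 chords

A: 5 bars × 2 beats = 10 beats; 2 beats/chord → 5 chords.
B: 15 bars × 4 beats = 60 beats; 3 beats/chord → 20 chords.
C: 16 bars × 3 beats = 48 beats; 8 beats/chord → 6 chords.
D: 16 bars × 4 beats = 64 beats; 4 beats/chord → 16 chords.
E: 15 bars × 2 beats = 30 beats; 5 beats/chord → 6 chords.
Total: 5 + 20 + 6 + 16 + 6 = 53.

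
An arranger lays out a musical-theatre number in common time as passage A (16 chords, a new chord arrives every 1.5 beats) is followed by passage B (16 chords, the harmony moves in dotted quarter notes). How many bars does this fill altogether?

A: 16 × 1.5 = 24 beats = 6 bars.
B: 16 × 1.5 = 24 beats = 6 bars.
Total: 6 + 6 = 12 bars.

12 bars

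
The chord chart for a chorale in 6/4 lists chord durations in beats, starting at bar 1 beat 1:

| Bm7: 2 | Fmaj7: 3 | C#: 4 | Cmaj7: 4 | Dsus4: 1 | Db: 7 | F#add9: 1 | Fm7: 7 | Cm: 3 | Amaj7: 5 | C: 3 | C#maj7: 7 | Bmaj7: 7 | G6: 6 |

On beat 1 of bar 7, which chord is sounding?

Amaj7

Beat 1 of bar 7 is beat (7−1)×6 + 1 = 37 overall.
Running totals: Bm7 ends at 2, Fmaj7 ends at 5, C# ends at 9, Cmaj7 ends at 13, Dsus4 ends at 14, Db ends at 21, F#add9 ends at 22, Fm7 ends at 29, Cm ends at 32, Amaj7 ends at 37.
Beat 37 falls within Amaj7.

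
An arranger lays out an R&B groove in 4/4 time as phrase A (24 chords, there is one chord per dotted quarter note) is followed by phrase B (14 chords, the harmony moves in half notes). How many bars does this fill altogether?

A: 24 × 1.5 = 36 beats = 9 bars.
B: 14 × 2 = 28 beats = 7 bars.
Total: 9 + 7 = 16 bars.

16 bars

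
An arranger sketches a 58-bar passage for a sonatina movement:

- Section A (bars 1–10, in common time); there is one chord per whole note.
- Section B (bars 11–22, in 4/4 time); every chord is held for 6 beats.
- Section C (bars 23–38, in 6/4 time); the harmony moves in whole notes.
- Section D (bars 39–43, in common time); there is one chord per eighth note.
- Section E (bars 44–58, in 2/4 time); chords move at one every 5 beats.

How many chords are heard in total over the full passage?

88 chords

A: 10·4 = 40 beats, 40/4 = 10 chords.
B: 12·4 = 48 beats, 48/6 = 8 chords.
C: 16·6 = 96 beats, 96/4 = 24 chords.
D: 5·4 = 20 beats, 20/0.5 = 40 chords.
E: 15·2 = 30 beats, 30/5 = 6 chords.
Total: 10 + 8 + 24 + 40 + 6 = 88.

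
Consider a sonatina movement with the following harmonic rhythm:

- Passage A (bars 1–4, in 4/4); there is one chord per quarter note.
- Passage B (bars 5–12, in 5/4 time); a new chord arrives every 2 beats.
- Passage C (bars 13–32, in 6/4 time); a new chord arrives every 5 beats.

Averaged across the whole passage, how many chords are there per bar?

1.875 chords per bar

A: 4 bars of 4 beats is 16 beats; at 1 beat each that's 16 chords.
B: 8 bars of 5 beats is 40 beats; at 2 beats each that's 20 chords.
C: 20 bars of 6 beats is 120 beats; at 5 beats each that's 24 chords.
Overall: 60 chords over 32 bars → 60/32 = 1.875 chords per bar.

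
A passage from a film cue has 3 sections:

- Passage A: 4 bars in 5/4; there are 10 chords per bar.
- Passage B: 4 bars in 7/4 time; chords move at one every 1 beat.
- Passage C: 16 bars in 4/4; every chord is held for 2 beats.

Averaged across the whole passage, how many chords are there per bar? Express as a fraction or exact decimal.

A: 4 bars of 5 beats is 20 beats; at 0.5 beats each that's 40 chords.
B: 4 bars of 7 beats is 28 beats; at 1 beat each that's 28 chords.
C: 16 bars of 4 beats is 64 beats; at 2 beats each that's 32 chords.
Overall: 100 chords over 24 bars → 100/24 = 25/6 chords per bar.

25/6 chords per bar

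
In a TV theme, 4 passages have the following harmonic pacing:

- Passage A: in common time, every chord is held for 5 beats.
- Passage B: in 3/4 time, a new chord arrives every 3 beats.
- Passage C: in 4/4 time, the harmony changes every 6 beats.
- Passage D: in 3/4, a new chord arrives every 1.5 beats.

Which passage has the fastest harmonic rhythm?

A: each chord is 5 beats in 4/4, so 0.8 per bar.
B: each chord is 3 beats in 3/4, so 1 per bar.
C: each chord is 6 beats in 4/4, so 2/3 per bar.
D: each chord is 1.5 beats in 3/4, so 2 per bar.
Fastest is D at 2 chords/bar.

Passage D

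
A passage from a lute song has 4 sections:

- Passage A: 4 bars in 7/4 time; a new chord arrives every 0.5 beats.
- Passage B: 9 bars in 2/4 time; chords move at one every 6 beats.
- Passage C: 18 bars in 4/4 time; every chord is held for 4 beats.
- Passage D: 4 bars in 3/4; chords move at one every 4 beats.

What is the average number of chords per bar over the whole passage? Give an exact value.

A: 4 bars of 7 beats is 28 beats; at 0.5 beats each that's 56 chords.
B: 9 bars of 2 beats is 18 beats; at 6 beats each that's 3 chords.
C: 18 bars of 4 beats is 72 beats; at 4 beats each that's 18 chords.
D: 4 bars of 3 beats is 12 beats; at 4 beats each that's 3 chords.
Overall: 80 chords over 35 bars → 80/35 = 16/7 chords per bar.

16/7 chords per bar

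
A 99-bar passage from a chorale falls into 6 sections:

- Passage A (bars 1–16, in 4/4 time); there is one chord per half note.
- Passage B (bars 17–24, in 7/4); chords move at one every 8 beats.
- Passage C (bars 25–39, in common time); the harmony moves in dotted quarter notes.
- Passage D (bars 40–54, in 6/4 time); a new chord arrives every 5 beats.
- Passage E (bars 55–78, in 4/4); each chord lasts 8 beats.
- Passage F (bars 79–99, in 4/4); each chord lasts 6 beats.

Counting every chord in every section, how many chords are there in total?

A: 16 bars × 4 beats = 64 beats; 2 beats/chord → 32 chords.
B: 8 bars × 7 beats = 56 beats; 8 beats/chord → 7 chords.
C: 15 bars × 4 beats = 60 beats; 1.5 beats/chord → 40 chords.
D: 15 bars × 6 beats = 90 beats; 5 beats/chord → 18 chords.
E: 24 bars × 4 beats = 96 beats; 8 beats/chord → 12 chords.
F: 21 bars × 4 beats = 84 beats; 6 beats/chord → 14 chords.
Total: 32 + 7 + 40 + 18 + 12 + 14 = 123.

123 chords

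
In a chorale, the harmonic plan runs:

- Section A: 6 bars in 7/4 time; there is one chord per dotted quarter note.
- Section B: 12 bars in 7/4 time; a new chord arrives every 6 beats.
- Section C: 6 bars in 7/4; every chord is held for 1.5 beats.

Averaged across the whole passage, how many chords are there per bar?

35/12 chords per bar

A: 6 × 7 = 42 beats ÷ 1.5 = 28 chords.
B: 12 × 7 = 84 beats ÷ 6 = 14 chords.
C: 6 × 7 = 42 beats ÷ 1.5 = 28 chords.
Overall: 70 chords over 24 bars → 70/24 = 35/12 chords per bar.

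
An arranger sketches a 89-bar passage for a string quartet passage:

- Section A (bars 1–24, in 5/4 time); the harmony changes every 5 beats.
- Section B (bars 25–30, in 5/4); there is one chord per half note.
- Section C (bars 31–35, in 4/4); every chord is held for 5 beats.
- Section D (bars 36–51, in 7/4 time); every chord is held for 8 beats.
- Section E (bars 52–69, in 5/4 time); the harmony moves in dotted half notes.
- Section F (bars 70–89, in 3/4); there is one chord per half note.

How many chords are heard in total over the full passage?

A has 120 beats and chords last 5 each, so 24 chords.
B has 30 beats and chords last 2 each, so 15 chords.
C has 20 beats and chords last 5 each, so 4 chords.
D has 112 beats and chords last 8 each, so 14 chords.
E has 90 beats and chords last 3 each, so 30 chords.
F has 60 beats and chords last 2 each, so 30 chords.
Total: 24 + 15 + 4 + 14 + 30 + 30 = 117.

117 chords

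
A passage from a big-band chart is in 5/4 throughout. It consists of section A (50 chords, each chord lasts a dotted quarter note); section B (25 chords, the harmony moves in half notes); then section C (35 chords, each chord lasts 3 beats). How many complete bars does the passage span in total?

46 bars

A: 50 × 1.5 = 75 beats = 15 bars.
B: 25 × 2 = 50 beats = 10 bars.
C: 35 × 3 = 105 beats = 21 bars.
Total: 15 + 10 + 21 = 46 bars.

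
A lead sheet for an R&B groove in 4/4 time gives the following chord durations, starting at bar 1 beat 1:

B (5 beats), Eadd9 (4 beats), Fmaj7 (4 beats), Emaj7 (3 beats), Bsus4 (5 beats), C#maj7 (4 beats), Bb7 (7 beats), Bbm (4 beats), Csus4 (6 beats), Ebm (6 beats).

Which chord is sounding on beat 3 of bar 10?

Csus4

Beat 3 of bar 10 is beat (10−1)×4 + 3 = 39 overall.
Running totals: B ends at 5, Eadd9 ends at 9, Fmaj7 ends at 13, Emaj7 ends at 16, Bsus4 ends at 21, C#maj7 ends at 25, Bb7 ends at 32, Bbm ends at 36, Csus4 ends at 42.
Beat 39 falls within Csus4.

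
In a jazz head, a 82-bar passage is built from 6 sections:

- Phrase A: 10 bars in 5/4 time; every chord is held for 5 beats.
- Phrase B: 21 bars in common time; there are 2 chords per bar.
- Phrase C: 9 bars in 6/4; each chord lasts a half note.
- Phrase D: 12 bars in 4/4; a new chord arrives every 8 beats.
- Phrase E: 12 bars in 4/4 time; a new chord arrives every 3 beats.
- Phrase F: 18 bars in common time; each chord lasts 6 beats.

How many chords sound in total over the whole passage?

A: 10·5 = 50 beats, 50/5 = 10 chords.
B: 21·4 = 84 beats, 84/2 = 42 chords.
C: 9·6 = 54 beats, 54/2 = 27 chords.
D: 12·4 = 48 beats, 48/8 = 6 chords.
E: 12·4 = 48 beats, 48/3 = 16 chords.
F: 18·4 = 72 beats, 72/6 = 12 chords.
Total: 10 + 42 + 27 + 6 + 16 + 12 = 113.

113 chords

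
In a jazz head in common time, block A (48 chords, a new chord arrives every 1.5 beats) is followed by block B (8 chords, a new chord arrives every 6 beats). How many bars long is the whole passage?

30 bars

A: 48 × 1.5 = 72 beats = 18 bars.
B: 8 × 6 = 48 beats = 12 bars.
Total: 18 + 12 = 30 bars.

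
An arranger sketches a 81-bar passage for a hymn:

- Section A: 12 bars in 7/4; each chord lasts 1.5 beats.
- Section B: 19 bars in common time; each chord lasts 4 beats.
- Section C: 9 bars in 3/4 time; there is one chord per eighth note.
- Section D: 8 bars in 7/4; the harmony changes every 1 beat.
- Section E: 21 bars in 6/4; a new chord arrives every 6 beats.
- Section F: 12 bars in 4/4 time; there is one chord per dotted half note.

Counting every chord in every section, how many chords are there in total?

222 chords

A: 12·7 = 84 beats, 84/1.5 = 56 chords.
B: 19·4 = 76 beats, 76/4 = 19 chords.
C: 9·3 = 27 beats, 27/0.5 = 54 chords.
D: 8·7 = 56 beats, 56/1 = 56 chords.
E: 21·6 = 126 beats, 126/6 = 21 chords.
F: 12·4 = 48 beats, 48/3 = 16 chords.
Total: 56 + 19 + 54 + 56 + 21 + 16 = 222.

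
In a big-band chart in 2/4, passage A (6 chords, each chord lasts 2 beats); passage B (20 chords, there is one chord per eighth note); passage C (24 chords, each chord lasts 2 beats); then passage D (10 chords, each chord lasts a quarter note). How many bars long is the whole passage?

A: 6 × 2 = 12 beats = 6 bars.
B: 20 × 0.5 = 10 beats = 5 bars.
C: 24 × 2 = 48 beats = 24 bars.
D: 10 × 1 = 10 beats = 5 bars.
Total: 6 + 5 + 24 + 5 = 40 bars.

40 bars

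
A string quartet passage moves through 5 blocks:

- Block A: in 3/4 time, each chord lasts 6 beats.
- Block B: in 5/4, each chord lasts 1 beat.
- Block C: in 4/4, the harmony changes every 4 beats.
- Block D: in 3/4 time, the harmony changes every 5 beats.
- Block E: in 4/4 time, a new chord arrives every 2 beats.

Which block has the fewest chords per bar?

A: 3/6 = 0.5 chords/bar.
B: 5/1 = 5 chords/bar.
C: 4/4 = 1 chord/bar.
D: 3/5 = 0.6 chords/bar.
E: 4/2 = 2 chords/bar.
Slowest is A at 0.5 chords/bar.

Block A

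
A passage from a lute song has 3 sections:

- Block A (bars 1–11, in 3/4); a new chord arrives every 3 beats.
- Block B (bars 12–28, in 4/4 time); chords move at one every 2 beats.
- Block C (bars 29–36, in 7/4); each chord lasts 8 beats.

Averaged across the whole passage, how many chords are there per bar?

A: 11 bars of 3 beats is 33 beats; at 3 beats each that's 11 chords.
B: 17 bars of 4 beats is 68 beats; at 2 beats each that's 34 chords.
C: 8 bars of 7 beats is 56 beats; at 8 beats each that's 7 chords.
Overall: 52 chords over 36 bars → 52/36 = 13/9 chords per bar.

13/9 chords per bar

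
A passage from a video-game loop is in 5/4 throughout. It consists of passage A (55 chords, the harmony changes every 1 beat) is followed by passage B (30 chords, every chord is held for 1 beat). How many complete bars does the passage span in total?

17 bars

A: 55 × 1 = 55 beats = 11 bars.
B: 30 × 1 = 30 beats = 6 bars.
Total: 11 + 6 = 17 bars.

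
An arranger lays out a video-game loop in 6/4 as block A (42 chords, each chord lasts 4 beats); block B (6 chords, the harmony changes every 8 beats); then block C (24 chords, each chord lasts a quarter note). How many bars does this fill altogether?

A: 42 × 4 = 168 beats = 28 bars.
B: 6 × 8 = 48 beats = 8 bars.
C: 24 × 1 = 24 beats = 4 bars.
Total: 28 + 8 + 4 = 40 bars.

40 bars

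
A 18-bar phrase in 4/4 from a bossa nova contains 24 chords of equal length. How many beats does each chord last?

18 bars × 4 beats/bar = 72 beats total.
72 beats ÷ 24 chords = 3 beats per chord.
(That is a dotted half note.)

3 beats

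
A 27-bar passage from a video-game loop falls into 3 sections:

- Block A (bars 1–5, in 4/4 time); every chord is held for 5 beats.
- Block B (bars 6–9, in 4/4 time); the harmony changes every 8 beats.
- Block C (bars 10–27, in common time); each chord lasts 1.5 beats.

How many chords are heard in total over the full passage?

54 chords

A: 5·4 = 20 beats, 20/5 = 4 chords.
B: 4·4 = 16 beats, 16/8 = 2 chords.
C: 18·4 = 72 beats, 72/1.5 = 48 chords.
Total: 4 + 2 + 48 = 54.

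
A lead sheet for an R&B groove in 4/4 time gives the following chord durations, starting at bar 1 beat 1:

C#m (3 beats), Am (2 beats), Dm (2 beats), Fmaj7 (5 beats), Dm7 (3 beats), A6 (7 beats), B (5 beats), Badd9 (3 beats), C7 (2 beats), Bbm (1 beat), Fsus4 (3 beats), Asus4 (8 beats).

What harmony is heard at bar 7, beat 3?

B

Beat 3 of bar 7 is beat (7−1)×4 + 3 = 27 overall.
Running totals: C#m ends at 3, Am ends at 5, Dm ends at 7, Fmaj7 ends at 12, Dm7 ends at 15, A6 ends at 22, B ends at 27.
Beat 27 falls within B.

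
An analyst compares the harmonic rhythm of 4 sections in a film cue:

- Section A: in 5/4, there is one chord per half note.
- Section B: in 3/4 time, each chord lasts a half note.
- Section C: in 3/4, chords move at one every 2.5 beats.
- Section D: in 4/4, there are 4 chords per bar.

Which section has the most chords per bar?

Section D

A: 5/2 = 2.5 chords/bar.
B: 3/2 = 1.5 chords/bar.
C: 3/2.5 = 1.2 chords/bar.
D: 4/1 = 4 chords/bar.
Fastest is D at 4 chords/bar.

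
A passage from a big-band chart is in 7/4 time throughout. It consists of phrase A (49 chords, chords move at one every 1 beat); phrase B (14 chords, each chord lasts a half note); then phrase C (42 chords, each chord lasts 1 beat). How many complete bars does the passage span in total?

A: 49 × 1 = 49 beats = 7 bars.
B: 14 × 2 = 28 beats = 4 bars.
C: 42 × 1 = 42 beats = 6 bars.
Total: 7 + 4 + 6 = 17 bars.

17 bars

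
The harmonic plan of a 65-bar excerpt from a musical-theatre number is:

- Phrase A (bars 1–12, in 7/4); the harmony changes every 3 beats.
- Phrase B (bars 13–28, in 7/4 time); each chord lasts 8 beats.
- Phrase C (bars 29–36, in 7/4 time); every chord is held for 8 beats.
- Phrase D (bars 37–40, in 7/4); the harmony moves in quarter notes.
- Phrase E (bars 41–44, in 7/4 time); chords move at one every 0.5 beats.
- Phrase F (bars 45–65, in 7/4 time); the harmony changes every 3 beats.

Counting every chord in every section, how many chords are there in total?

A: 12 bars × 7 beats = 84 beats; 3 beats/chord → 28 chords.
B: 16 bars × 7 beats = 112 beats; 8 beats/chord → 14 chords.
C: 8 bars × 7 beats = 56 beats; 8 beats/chord → 7 chords.
D: 4 bars × 7 beats = 28 beats; 1 beat/chord → 28 chords.
E: 4 bars × 7 beats = 28 beats; 0.5 beats/chord → 56 chords.
F: 21 bars × 7 beats = 147 beats; 3 beats/chord → 49 chords.
Total: 28 + 14 + 7 + 28 + 56 + 49 = 182.

182 chords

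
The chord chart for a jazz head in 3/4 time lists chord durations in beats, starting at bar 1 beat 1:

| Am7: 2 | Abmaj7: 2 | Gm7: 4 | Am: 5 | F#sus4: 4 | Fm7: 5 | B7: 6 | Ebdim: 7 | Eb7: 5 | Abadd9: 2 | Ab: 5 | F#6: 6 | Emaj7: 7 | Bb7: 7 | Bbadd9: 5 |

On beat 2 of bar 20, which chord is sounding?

Beat 2 of bar 20 is beat (20−1)×3 + 2 = 59 overall.
Running totals: Am7 ends at 2, Abmaj7 ends at 4, Gm7 ends at 8, Am ends at 13, F#sus4 ends at 17, Fm7 ends at 22, B7 ends at 28, Ebdim ends at 35, Eb7 ends at 40, Abadd9 ends at 42, Ab ends at 47, F#6 ends at 53, Emaj7 ends at 60.
Beat 59 falls within Emaj7.

Emaj7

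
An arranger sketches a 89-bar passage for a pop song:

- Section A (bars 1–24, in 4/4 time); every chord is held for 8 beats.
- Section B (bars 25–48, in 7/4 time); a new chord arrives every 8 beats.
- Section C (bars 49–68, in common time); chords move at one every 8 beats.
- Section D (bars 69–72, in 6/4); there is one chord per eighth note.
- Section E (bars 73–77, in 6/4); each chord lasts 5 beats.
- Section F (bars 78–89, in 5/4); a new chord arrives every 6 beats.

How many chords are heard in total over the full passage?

107 chords

A: 24 bars × 4 beats = 96 beats; 8 beats/chord → 12 chords.
B: 24 bars × 7 beats = 168 beats; 8 beats/chord → 21 chords.
C: 20 bars × 4 beats = 80 beats; 8 beats/chord → 10 chords.
D: 4 bars × 6 beats = 24 beats; 0.5 beats/chord → 48 chords.
E: 5 bars × 6 beats = 30 beats; 5 beats/chord → 6 chords.
F: 12 bars × 5 beats = 60 beats; 6 beats/chord → 10 chords.
Total: 12 + 21 + 10 + 48 + 6 + 10 = 107.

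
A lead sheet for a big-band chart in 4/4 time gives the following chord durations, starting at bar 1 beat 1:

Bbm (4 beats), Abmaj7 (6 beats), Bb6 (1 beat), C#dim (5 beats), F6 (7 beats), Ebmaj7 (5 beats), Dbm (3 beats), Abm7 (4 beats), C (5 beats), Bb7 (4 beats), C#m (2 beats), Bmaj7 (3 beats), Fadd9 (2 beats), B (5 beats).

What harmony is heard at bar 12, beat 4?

Bmaj7

Beat 4 of bar 12 is beat (12−1)×4 + 4 = 48 overall.
Running totals: Bbm ends at 4, Abmaj7 ends at 10, Bb6 ends at 11, C#dim ends at 16, F6 ends at 23, Ebmaj7 ends at 28, Dbm ends at 31, Abm7 ends at 35, C ends at 40, Bb7 ends at 44, C#m ends at 46, Bmaj7 ends at 49.
Beat 48 falls within Bmaj7.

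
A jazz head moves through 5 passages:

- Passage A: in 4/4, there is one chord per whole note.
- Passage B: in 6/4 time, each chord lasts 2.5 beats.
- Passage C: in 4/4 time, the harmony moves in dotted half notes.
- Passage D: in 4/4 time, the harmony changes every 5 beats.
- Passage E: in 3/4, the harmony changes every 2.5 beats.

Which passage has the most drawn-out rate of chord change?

Passage D

A: 4 beats/bar ÷ 4 beats/chord = 1 chord/bar.
B: 6 beats/bar ÷ 2.5 beats/chord = 2.4 chords/bar.
C: 4 beats/bar ÷ 3 beats/chord = 4/3 chords/bar.
D: 4 beats/bar ÷ 5 beats/chord = 0.8 chords/bar.
E: 3 beats/bar ÷ 2.5 beats/chord = 1.2 chords/bar.
Slowest is D at 0.8 chords/bar.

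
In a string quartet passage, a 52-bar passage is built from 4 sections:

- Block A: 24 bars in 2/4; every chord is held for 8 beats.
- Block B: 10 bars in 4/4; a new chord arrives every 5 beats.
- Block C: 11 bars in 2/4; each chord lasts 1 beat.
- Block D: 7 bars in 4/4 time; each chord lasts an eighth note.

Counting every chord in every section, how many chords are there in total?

92 chords

A has 48 beats and chords last 8 each, so 6 chords.
B has 40 beats and chords last 5 each, so 8 chords.
C has 22 beats and chords last 1 each, so 22 chords.
D has 28 beats and chords last 0.5 each, so 56 chords.
Total: 6 + 8 + 22 + 56 = 92.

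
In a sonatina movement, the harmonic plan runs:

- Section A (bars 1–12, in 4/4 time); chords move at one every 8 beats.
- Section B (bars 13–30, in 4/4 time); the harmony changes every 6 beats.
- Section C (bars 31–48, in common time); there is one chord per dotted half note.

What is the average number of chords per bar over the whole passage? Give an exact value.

A: 12 × 4 = 48 beats ÷ 8 = 6 chords.
B: 18 × 4 = 72 beats ÷ 6 = 12 chords.
C: 18 × 4 = 72 beats ÷ 3 = 24 chords.
Overall: 42 chords over 48 bars → 42/48 = 0.875 chords per bar.

0.875 chords per bar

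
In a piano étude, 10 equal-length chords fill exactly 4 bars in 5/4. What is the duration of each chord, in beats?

4 bars × 5 beats/bar = 20 beats total.
20 beats ÷ 10 chords = 2 beats per chord.
(That is a half note.)

2 beats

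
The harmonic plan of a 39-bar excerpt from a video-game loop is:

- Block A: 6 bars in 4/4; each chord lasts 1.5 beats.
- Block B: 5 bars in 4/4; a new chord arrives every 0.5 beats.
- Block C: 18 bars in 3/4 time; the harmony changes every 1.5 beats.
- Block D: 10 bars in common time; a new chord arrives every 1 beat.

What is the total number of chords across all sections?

132 chords

A: 6 bars × 4 beats = 24 beats; 1.5 beats/chord → 16 chords.
B: 5 bars × 4 beats = 20 beats; 0.5 beats/chord → 40 chords.
C: 18 bars × 3 beats = 54 beats; 1.5 beats/chord → 36 chords.
D: 10 bars × 4 beats = 40 beats; 1 beat/chord → 40 chords.
Total: 16 + 40 + 36 + 40 = 132.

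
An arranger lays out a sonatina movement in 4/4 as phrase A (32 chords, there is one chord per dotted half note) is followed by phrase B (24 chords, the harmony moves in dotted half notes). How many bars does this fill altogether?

42 bars

A: 32 × 3 = 96 beats = 24 bars.
B: 24 × 3 = 72 beats = 18 bars.
Total: 24 + 18 = 42 bars.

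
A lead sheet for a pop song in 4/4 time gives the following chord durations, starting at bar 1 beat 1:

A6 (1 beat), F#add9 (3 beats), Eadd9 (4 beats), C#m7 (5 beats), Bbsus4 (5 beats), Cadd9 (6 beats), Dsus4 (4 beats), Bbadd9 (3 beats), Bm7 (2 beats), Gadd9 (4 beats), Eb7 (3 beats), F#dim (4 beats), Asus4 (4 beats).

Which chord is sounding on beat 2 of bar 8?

Beat 2 of bar 8 is beat (8−1)×4 + 2 = 30 overall.
Running totals: A6 ends at 1, F#add9 ends at 4, Eadd9 ends at 8, C#m7 ends at 13, Bbsus4 ends at 18, Cadd9 ends at 24, Dsus4 ends at 28, Bbadd9 ends at 31.
Beat 30 falls within Bbadd9.

Bbadd9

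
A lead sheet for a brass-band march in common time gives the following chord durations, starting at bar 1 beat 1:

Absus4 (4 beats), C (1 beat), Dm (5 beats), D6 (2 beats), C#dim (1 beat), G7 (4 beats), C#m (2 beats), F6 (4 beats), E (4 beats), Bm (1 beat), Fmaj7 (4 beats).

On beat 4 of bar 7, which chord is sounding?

Bm

Beat 4 of bar 7 is beat (7−1)×4 + 4 = 28 overall.
Running totals: Absus4 ends at 4, C ends at 5, Dm ends at 10, D6 ends at 12, C#dim ends at 13, G7 ends at 17, C#m ends at 19, F6 ends at 23, E ends at 27, Bm ends at 28.
Beat 28 falls within Bm.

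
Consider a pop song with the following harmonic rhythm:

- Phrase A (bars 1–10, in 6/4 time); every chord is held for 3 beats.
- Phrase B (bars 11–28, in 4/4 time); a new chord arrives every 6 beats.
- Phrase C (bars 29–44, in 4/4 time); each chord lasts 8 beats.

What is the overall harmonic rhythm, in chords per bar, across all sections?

A: 10 × 6 = 60 beats ÷ 3 = 20 chords.
B: 18 × 4 = 72 beats ÷ 6 = 12 chords.
C: 16 × 4 = 64 beats ÷ 8 = 8 chords.
Overall: 40 chords over 44 bars → 40/44 = 10/11 chords per bar.

10/11 chords per bar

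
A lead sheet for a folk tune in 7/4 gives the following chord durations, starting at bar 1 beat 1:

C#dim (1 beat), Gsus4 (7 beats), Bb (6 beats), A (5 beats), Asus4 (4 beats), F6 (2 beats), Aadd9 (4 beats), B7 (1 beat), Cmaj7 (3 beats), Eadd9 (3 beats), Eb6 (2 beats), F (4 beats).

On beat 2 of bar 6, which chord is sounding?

Beat 2 of bar 6 is beat (6−1)×7 + 2 = 37 overall.
Running totals: C#dim ends at 1, Gsus4 ends at 8, Bb ends at 14, A ends at 19, Asus4 ends at 23, F6 ends at 25, Aadd9 ends at 29, B7 ends at 30, Cmaj7 ends at 33, Eadd9 ends at 36, Eb6 ends at 38.
Beat 37 falls within Eb6.

Eb6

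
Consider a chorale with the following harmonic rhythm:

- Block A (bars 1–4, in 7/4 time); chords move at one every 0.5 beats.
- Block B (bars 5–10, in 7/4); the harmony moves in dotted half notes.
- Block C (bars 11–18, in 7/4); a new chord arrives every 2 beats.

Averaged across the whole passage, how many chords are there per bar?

49/9 chords per bar

A: 4 × 7 = 28 beats ÷ 0.5 = 56 chords.
B: 6 × 7 = 42 beats ÷ 3 = 14 chords.
C: 8 × 7 = 56 beats ÷ 2 = 28 chords.
Overall: 98 chords over 18 bars → 98/18 = 49/9 chords per bar.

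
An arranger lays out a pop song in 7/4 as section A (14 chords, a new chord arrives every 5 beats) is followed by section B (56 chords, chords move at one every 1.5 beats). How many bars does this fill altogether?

A: 14 × 5 = 70 beats = 10 bars.
B: 56 × 1.5 = 84 beats = 12 bars.
Total: 10 + 12 = 22 bars.

22 bars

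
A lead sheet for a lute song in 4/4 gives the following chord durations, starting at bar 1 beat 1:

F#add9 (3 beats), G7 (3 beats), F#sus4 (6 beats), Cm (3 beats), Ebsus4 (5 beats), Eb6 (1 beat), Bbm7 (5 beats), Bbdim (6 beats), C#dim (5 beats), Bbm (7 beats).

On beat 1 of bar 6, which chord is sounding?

Beat 1 of bar 6 is beat (6−1)×4 + 1 = 21 overall.
Running totals: F#add9 ends at 3, G7 ends at 6, F#sus4 ends at 12, Cm ends at 15, Ebsus4 ends at 20, Eb6 ends at 21.
Beat 21 falls within Eb6.

Eb6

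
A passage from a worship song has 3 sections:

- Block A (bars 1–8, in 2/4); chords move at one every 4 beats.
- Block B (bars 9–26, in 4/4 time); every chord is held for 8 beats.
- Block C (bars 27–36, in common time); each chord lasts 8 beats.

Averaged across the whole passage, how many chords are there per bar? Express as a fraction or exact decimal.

A: 8 bars of 2 beats is 16 beats; at 4 beats each that's 4 chords.
B: 18 bars of 4 beats is 72 beats; at 8 beats each that's 9 chords.
C: 10 bars of 4 beats is 40 beats; at 8 beats each that's 5 chords.
Overall: 18 chords over 36 bars → 18/36 = 0.5 chords per bar.

0.5 chords per bar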